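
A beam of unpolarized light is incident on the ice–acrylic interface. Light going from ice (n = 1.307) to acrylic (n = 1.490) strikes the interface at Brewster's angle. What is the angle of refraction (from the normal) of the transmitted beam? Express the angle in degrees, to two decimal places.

θ_B = arctan(n₂/n₁) = arctan(1.490/1.307) = 48.74°.
At Brewster's angle the reflected and refracted rays are perpendicular, so θ_t = 90° − θ_B = 90° − 48.74° = 41.26°.

θ_t ≈ 41.26°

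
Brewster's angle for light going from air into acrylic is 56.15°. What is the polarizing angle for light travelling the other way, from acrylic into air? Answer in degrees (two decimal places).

θ_B' ≈ 33.85°

The two Brewster angles are complementary: θ_B' = 90° − θ_B = 90° − 56.15° = 33.85°.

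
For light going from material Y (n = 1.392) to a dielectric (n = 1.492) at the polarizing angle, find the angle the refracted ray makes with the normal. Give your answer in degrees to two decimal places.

θ_B = arctan(n₂/n₁) = arctan(1.492/1.392) = 46.99°.
Since θ_B + θ_t = 90° at Brewster incidence, θ_t = 90° − 46.99° = 43.01°.

θ_t ≈ 43.01°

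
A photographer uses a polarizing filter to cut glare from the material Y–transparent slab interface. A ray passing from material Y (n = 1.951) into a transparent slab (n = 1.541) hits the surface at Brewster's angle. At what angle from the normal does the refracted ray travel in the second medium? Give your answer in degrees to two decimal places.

θ_t ≈ 51.70°

tan θ_B = n₂/n₁ = 1.541/1.951 = 0.7899, so θ_B = 38.30°.
The refracted ray is perpendicular to the reflected ray, so θ_t = 90° − θ_B = 51.70°.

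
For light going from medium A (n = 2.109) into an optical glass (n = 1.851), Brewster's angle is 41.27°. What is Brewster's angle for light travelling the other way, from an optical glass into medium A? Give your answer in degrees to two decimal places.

θ_B' ≈ 48.73°

The two Brewster angles are complementary: θ_B' = 90° − θ_B = 90° − 41.27° = 48.73°.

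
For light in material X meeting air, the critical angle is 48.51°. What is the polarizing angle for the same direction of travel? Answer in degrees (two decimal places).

θ_B ≈ 36.84°

sin θ_c = n₂/n₁, so n₂/n₁ = sin 48.51° = 0.7491.
Brewster: tan θ_B = n₂/n₁ = 0.7491.
θ_B = arctan(0.7491) = 36.84°.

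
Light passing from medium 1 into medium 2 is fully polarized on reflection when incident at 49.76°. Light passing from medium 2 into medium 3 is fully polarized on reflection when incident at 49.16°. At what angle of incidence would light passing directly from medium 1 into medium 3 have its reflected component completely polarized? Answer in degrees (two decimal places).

θ_B ≈ 53.81°

tan θ_B(1→2) = n₂/n₁ = tan 49.76° = 1.1817.
tan θ_B(2→3) = n₃/n₂ = tan 49.16° = 1.1569.
So n₃/n₁ = (n₂/n₁)(n₃/n₂) = 1.1817 × 1.1569 = 1.3670.
θ_B(1→3) = arctan(1.3670) = 53.81°.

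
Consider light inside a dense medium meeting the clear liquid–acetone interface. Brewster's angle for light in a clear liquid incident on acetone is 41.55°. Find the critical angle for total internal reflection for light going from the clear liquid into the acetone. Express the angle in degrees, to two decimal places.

θ_c ≈ 62.41°

n₂/n₁ = tan 41.55° = 0.8863; the critical angle satisfies sin θ_c = n₂/n₁.
θ_c = arcsin(0.8863) = 62.41°.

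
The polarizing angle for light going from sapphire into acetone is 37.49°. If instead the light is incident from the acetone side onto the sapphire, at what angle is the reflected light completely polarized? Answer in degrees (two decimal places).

Reversing the direction swaps n₁ and n₂, so tan θ_B' = 1/tan θ_B and θ_B' = 90° − θ_B.
Hence θ_B' = 90° − 37.49° = 52.51°.

θ_B' ≈ 52.51°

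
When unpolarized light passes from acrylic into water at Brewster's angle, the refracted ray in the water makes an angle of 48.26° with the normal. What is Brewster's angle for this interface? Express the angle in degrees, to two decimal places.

At Brewster's angle the reflected and refracted rays are perpendicular, so θ_B + θ_t = 90°.
θ_B = 90° − 48.26° = 41.74°.

θ_B ≈ 41.74°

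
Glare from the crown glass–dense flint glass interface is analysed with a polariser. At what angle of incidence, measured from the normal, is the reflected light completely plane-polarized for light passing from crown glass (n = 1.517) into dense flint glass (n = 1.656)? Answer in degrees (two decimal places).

θ_B ≈ 47.51°

Brewster's condition: tan θ_B = n₂/n₁ = 1.656/1.517 = 1.0916.
So θ_B = arctan 1.0916 = 47.51°.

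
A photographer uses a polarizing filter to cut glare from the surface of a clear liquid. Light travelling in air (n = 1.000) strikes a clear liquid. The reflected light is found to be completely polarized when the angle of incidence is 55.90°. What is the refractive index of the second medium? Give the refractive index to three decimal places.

Full polarization of the reflected beam means tan θ_B = n₂/n₁, where n₁ is the incident medium (air).
n₂ = n₁ tan θ_B = 1.000 × tan 55.90° = 1.477.

n ≈ 1.477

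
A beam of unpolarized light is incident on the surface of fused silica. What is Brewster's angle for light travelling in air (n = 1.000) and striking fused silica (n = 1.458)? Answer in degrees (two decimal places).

Brewster's condition: tan θ_B = n₂/n₁ = 1.458/1.000 = 1.4580.
θ_B = arctan(1.4580) = 55.55°.

θ_B ≈ 55.55°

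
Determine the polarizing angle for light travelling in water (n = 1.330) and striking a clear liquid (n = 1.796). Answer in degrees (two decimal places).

θ_B ≈ 53.48°

At Brewster's angle the reflected and refracted rays are perpendicular, which with Snell's law gives tan θ_B = n₂/n₁.
Brewster's condition: tan θ_B = n₂/n₁ = 1.796/1.330 = 1.3504. Taking the arctangent, θ_B = 53.48°.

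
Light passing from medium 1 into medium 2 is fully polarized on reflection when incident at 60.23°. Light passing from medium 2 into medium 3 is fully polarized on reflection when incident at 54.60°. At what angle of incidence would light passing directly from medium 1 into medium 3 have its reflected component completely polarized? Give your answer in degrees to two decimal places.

n₂/n₁ = tan 60.23° = 1.7482 and n₃/n₂ = tan 54.60° = 1.4071.
n₃/n₁ = 2.4600. Then tan θ_B(1→3) = n₃/n₁, so θ_B(1→3) = arctan(2.4600) = 67.88°.

θ_B ≈ 67.88°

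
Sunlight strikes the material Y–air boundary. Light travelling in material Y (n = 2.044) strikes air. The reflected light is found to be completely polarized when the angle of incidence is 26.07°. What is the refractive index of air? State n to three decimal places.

Brewster's law: tan θ_B = n₂/n₁ (light incident in material Y, refracted into air).
n₂ = n₁ tan θ_B = 2.044 × tan 26.07° = 1.000.

n ≈ 1.000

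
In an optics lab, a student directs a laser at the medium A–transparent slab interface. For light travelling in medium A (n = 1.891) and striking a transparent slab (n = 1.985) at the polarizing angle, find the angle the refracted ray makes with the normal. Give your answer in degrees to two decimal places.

tan θ_B = n₂/n₁ = 1.985/1.891 = 1.0497, so θ_B = 46.39°.
At Brewster's angle the reflected and refracted rays are perpendicular, so θ_t = 90° − θ_B = 90° − 46.39° = 43.61°.

θ_t ≈ 43.61°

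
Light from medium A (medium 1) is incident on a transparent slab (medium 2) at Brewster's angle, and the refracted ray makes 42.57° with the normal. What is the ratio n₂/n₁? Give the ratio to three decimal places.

θ_B + θ_t = 90°, so θ_B = 90° − 42.57° = 47.43°.
tan θ_B = n₂/n₁, so n₂/n₁ = tan 47.43° = 1.089.

n₂/n₁ ≈ 1.089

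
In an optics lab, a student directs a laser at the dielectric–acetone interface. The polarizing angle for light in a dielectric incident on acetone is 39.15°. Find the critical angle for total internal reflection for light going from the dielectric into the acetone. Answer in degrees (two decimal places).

From Brewster, n₂/n₁ = tan θ_B = tan 39.15° = 0.8141.
Then sin θ_c = n₂/n₁ = 0.8141, so θ_c = arcsin 0.8141 = 54.50°.

θ_c ≈ 54.50°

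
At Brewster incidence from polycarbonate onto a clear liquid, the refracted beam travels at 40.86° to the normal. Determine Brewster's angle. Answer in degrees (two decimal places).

θ_B ≈ 49.14°

Brewster's condition makes the reflected and refracted beams perpendicular: θ_B + θ_t = 90°.
So θ_B = 90° − θ_t = 90° − 40.86° = 49.14°.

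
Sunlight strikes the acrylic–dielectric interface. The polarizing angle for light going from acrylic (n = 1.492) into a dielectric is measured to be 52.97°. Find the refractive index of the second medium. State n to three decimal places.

Full polarization of the reflected beam means tan θ_B = n₂/n₁, where n₁ is the incident medium (acrylic).
n₂ = n₁ tan θ_B = 1.492 × tan 52.97° = 1.978.

n ≈ 1.978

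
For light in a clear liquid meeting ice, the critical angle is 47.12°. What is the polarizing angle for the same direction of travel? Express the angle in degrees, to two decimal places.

At the critical angle sin θ_c = n₂/n₁, giving n₂/n₁ = sin 47.12° = 0.7328.
Then tan θ_B = n₂/n₁ = 0.7328, so θ_B = arctan 0.7328 = 36.23°.

θ_B ≈ 36.23°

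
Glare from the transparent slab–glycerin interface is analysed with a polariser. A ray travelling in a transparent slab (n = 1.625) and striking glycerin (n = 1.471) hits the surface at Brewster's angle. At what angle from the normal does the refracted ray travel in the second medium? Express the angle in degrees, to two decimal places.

θ_t ≈ 47.85°

First find Brewster's angle: tan θ_B = 1.471/1.625 = 0.9052, giving θ_B = 42.15°.
Since θ_B + θ_t = 90° at Brewster incidence, θ_t = 90° − 42.15° = 47.85°.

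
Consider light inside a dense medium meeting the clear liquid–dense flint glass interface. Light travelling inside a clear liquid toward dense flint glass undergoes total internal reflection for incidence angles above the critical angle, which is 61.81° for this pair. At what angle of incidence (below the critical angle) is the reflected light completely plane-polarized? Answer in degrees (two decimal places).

θ_B ≈ 41.39°

sin θ_c = n₂/n₁, so n₂/n₁ = sin 61.81° = 0.8814.
Brewster: tan θ_B = n₂/n₁ = 0.8814.
θ_B = arctan(0.8814) = 41.39°.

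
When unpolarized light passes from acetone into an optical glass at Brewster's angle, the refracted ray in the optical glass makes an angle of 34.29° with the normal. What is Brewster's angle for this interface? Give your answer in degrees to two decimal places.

At Brewster's angle the reflected and refracted rays are perpendicular, so θ_B + θ_t = 90°.
So θ_B = 90° − θ_t = 90° − 34.29° = 55.71°.

θ_B ≈ 55.71°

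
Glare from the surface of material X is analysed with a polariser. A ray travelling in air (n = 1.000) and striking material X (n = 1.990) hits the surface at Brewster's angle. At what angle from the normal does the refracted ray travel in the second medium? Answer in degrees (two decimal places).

First find Brewster's angle: tan θ_B = 1.990/1.000 = 1.9900, giving θ_B = 63.32°.
At Brewster's angle the reflected and refracted rays are perpendicular, so θ_t = 90° − θ_B = 90° − 63.32° = 26.68°.

θ_t ≈ 26.68°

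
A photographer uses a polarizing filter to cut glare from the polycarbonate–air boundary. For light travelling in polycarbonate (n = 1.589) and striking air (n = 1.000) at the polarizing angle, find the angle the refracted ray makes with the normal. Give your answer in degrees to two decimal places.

θ_t ≈ 57.82°

θ_B = arctan(n₂/n₁) = arctan(1.000/1.589) = 32.18°.
The refracted ray is perpendicular to the reflected ray, so θ_t = 90° − θ_B = 57.82°.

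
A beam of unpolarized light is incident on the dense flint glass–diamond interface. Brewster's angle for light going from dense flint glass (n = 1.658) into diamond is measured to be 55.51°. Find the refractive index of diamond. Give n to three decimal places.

At Brewster's angle, tan θ_B = n₂/n₁ with n₁ on the incident side (dense flint glass) and n₂ on the transmitted side (diamond).
n₂ = n₁ tan θ_B = 1.658 × tan 55.51° = 2.413.

n ≈ 2.413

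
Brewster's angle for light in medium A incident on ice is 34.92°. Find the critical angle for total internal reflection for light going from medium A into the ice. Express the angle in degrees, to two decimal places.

n₂/n₁ = tan 34.92° = 0.6981; the critical angle satisfies sin θ_c = n₂/n₁.
θ_c = arcsin(0.6981) = 44.28°.

θ_c ≈ 44.28°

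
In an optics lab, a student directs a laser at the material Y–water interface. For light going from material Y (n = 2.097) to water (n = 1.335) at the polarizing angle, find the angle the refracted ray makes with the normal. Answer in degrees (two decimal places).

tan θ_B = n₂/n₁ = 1.335/2.097 = 0.6366, so θ_B = 32.48°.
Since θ_B + θ_t = 90° at Brewster incidence, θ_t = 90° − 32.48° = 57.52°.

θ_t ≈ 57.52°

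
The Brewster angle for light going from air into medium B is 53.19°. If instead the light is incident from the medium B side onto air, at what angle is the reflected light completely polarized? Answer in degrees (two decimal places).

θ_B' ≈ 36.81°

Reversing the direction swaps n₁ and n₂, so tan θ_B' = 1/tan θ_B and θ_B' = 90° − θ_B.
Hence θ_B' = 90° − 53.19° = 36.81°.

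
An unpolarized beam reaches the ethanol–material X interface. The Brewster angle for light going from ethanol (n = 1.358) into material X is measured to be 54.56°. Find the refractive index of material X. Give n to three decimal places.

Brewster's law: tan θ_B = n₂/n₁ (light incident in ethanol, refracted into material X).
n₂ = n₁ tan θ_B = 1.358 × tan 54.56° = 1.908.

n ≈ 1.908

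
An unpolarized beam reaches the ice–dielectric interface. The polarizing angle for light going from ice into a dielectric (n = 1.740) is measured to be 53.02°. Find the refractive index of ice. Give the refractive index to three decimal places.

Full polarization of the reflected beam means tan θ_B = n₂/n₁, where n₁ is the incident medium (ice).
n₁ = n₂ / tan θ_B = 1.740 / tan 53.02° = 1.310.

n ≈ 1.310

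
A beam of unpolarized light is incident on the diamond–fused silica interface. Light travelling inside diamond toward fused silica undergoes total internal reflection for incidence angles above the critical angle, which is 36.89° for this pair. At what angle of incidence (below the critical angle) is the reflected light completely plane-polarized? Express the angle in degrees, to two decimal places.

sin θ_c = n₂/n₁, so n₂/n₁ = sin 36.89° = 0.6003.
Brewster: tan θ_B = n₂/n₁ = 0.6003.
θ_B = arctan(0.6003) = 30.98°.

θ_B ≈ 30.98°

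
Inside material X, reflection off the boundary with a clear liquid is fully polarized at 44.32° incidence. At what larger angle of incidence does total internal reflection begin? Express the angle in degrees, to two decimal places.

θ_c ≈ 77.56°

tan θ_B = n₂/n₁ = tan 44.32° = 0.9765.
Total internal reflection: sin θ_c = n₂/n₁ = 0.9765.
θ_c = arcsin(0.9765) = 77.56°.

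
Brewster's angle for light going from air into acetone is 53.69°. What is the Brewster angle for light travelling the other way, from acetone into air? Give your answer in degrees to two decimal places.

The two Brewster angles are complementary: θ_B' = 90° − θ_B = 90° − 53.69° = 36.31°.

θ_B' ≈ 36.31°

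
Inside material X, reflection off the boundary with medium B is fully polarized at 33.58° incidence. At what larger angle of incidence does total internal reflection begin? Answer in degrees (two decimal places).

n₂/n₁ = tan 33.58° = 0.6639; the critical angle satisfies sin θ_c = n₂/n₁.
θ_c = arcsin(0.6639) = 41.60°.

θ_c ≈ 41.60°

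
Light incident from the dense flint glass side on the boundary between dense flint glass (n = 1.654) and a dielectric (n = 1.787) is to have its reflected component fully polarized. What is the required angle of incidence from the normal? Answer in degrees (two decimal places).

tan θ_B = n₂/n₁ = 1.787/1.654 = 1.0804. Taking the arctangent, θ_B = 47.21°.

θ_B ≈ 47.21°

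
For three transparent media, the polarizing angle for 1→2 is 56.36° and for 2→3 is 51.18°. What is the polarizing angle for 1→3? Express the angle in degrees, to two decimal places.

θ_B ≈ 61.84°

n₂/n₁ = tan 56.36° = 1.5028 and n₃/n₂ = tan 51.18° = 1.2429.
So n₃/n₁ = (n₂/n₁)(n₃/n₂) = 1.5028 × 1.2429 = 1.8678.
θ_B(1→3) = arctan(1.8678) = 61.84°.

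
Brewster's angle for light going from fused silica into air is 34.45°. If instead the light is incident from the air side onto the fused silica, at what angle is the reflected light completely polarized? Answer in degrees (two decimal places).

The two Brewster angles are complementary: θ_B' = 90° − θ_B = 90° − 34.45° = 55.55°.

θ_B' ≈ 55.55°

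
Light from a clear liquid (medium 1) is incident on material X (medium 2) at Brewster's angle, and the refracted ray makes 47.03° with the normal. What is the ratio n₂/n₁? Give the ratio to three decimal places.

At Brewster incidence θ_B = 90° − θ_t = 90° − 47.03° = 42.97°.
Then n₂/n₁ = tan θ_B = tan 42.97° = 0.932.

n₂/n₁ ≈ 0.932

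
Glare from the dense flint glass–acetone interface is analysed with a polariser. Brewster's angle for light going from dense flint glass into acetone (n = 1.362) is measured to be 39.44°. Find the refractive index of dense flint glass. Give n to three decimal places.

n ≈ 1.656

Full polarization of the reflected beam means tan θ_B = n₂/n₁, where n₁ is the incident medium (dense flint glass).
n₁ = n₂ / tan θ_B = 1.362 / tan 39.44° = 1.656.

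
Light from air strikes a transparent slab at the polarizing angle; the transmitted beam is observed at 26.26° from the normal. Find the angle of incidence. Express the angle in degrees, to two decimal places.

At Brewster's angle the reflected and refracted rays are perpendicular, so θ_B + θ_t = 90°.
So θ_B = 90° − θ_t = 90° − 26.26° = 63.74°.

θ_B ≈ 63.74°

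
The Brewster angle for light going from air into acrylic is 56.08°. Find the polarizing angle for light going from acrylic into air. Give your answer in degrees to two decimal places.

The two Brewster angles are complementary: θ_B' = 90° − θ_B = 90° − 56.08° = 33.92°.

θ_B' ≈ 33.92°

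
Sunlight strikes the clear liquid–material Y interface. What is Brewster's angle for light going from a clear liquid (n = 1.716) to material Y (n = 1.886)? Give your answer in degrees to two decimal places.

The reflected p-component vanishes when tan θ_B = n₂/n₁.
tan θ_B = n₂/n₁ = 1.886/1.716 = 1.0991. Taking the arctangent, θ_B = 47.70°.

θ_B ≈ 47.70°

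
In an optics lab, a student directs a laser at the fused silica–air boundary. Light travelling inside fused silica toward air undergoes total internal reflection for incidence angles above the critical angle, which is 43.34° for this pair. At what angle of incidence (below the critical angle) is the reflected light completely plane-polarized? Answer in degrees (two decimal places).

sin θ_c = n₂/n₁, so n₂/n₁ = sin 43.34° = 0.6863.
Brewster: tan θ_B = n₂/n₁ = 0.6863.
θ_B = arctan(0.6863) = 34.46°.

θ_B ≈ 34.46°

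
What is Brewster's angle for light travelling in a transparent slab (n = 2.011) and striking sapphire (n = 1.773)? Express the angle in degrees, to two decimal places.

At Brewster's angle the reflected and refracted rays are perpendicular, which with Snell's law gives tan θ_B = n₂/n₁.
tan θ_B = n₂/n₁ = 1.773/2.011 = 0.8817. Taking the arctangent, θ_B = 41.40°.

θ_B ≈ 41.40°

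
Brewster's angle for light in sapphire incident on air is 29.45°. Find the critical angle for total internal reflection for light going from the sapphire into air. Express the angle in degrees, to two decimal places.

θ_c ≈ 34.38°

From Brewster, n₂/n₁ = tan θ_B = tan 29.45° = 0.5646.
Then sin θ_c = n₂/n₁ = 0.5646, so θ_c = arcsin 0.5646 = 34.38°.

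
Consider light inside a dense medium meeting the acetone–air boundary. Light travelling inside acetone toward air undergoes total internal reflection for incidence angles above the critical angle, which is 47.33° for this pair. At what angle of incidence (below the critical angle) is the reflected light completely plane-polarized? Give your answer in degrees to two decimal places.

θ_B ≈ 36.33°

sin θ_c = n₂/n₁, so n₂/n₁ = sin 47.33° = 0.7353.
Brewster: tan θ_B = n₂/n₁ = 0.7353.
θ_B = arctan(0.7353) = 36.33°.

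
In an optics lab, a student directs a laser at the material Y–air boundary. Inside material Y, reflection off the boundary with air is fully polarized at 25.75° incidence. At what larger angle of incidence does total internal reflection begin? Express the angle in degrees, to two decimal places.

θ_c ≈ 28.84°

n₂/n₁ = tan 25.75° = 0.4823; the critical angle satisfies sin θ_c = n₂/n₁.
θ_c = arcsin(0.4823) = 28.84°.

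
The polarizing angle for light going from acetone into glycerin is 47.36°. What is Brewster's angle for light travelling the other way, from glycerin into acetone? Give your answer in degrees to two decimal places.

θ_B' ≈ 42.64°

tan θ_B' = n₁/n₂ = 1/tan θ_B, so θ_B' = 90° − θ_B.
θ_B' = 90° − 47.36° = 42.64°.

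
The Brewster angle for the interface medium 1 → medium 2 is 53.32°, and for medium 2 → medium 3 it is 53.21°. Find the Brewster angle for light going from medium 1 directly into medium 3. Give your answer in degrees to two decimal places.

θ_B ≈ 60.88°

n₂/n₁ = tan 53.32° = 1.3426 and n₃/n₂ = tan 53.21° = 1.3372.
n₃/n₁ = 1.7953. Then tan θ_B(1→3) = n₃/n₁, so θ_B(1→3) = arctan(1.7953) = 60.88°.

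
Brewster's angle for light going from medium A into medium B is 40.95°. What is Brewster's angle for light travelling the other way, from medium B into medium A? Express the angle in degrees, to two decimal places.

Reversing the direction swaps n₁ and n₂, so tan θ_B' = 1/tan θ_B and θ_B' = 90° − θ_B.
Hence θ_B' = 90° − 40.95° = 49.05°.

θ_B' ≈ 49.05°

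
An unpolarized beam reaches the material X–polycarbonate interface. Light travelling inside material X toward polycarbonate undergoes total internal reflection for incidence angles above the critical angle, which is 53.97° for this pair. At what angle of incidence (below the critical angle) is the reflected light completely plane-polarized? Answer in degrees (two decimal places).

θ_B ≈ 38.96°

sin θ_c = n₂/n₁, so n₂/n₁ = sin 53.97° = 0.8087.
Brewster: tan θ_B = n₂/n₁ = 0.8087.
θ_B = arctan(0.8087) = 38.96°.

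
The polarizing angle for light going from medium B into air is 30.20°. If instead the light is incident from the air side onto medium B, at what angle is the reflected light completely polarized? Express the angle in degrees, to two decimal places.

θ_B' ≈ 59.80°

The two Brewster angles are complementary: θ_B' = 90° − θ_B = 90° − 30.20° = 59.80°.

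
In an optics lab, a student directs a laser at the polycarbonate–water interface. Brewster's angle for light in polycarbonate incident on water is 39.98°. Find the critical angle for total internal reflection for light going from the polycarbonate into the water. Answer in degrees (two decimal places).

tan θ_B = n₂/n₁ = tan 39.98° = 0.8385.
Total internal reflection: sin θ_c = n₂/n₁ = 0.8385.
θ_c = arcsin(0.8385) = 56.98°.

θ_c ≈ 56.98°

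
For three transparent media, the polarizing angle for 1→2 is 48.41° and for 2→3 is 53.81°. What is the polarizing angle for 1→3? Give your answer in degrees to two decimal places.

θ_B ≈ 57.00°

tan θ_B(1→2) = n₂/n₁ = tan 48.41° = 1.1267.
tan θ_B(2→3) = n₃/n₂ = tan 53.81° = 1.3668.
So n₃/n₁ = (n₂/n₁)(n₃/n₂) = 1.1267 × 1.3668 = 1.5400.
θ_B(1→3) = arctan(1.5400) = 57.00°.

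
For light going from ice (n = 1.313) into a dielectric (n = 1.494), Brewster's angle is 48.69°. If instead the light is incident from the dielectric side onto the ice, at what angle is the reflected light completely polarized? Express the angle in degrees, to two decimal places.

θ_B' ≈ 41.31°

The two Brewster angles are complementary: θ_B' = 90° − θ_B = 90° − 48.69° = 41.31°.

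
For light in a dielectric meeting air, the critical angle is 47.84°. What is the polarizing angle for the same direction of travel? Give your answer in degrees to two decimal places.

sin θ_c = n₂/n₁, so n₂/n₁ = sin 47.84° = 0.7413.
Brewster: tan θ_B = n₂/n₁ = 0.7413.
θ_B = arctan(0.7413) = 36.55°.

θ_B ≈ 36.55°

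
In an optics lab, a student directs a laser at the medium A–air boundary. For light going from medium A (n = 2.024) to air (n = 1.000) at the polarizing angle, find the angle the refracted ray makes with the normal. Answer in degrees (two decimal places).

tan θ_B = n₂/n₁ = 1.000/2.024 = 0.4941, so θ_B = 26.29°.
The refracted ray is perpendicular to the reflected ray, so θ_t = 90° − θ_B = 63.71°.

θ_t ≈ 63.71°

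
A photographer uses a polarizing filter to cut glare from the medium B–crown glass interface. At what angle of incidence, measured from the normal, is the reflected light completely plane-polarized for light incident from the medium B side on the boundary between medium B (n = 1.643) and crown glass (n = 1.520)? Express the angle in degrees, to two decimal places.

θ_B ≈ 42.77°

At Brewster's angle the reflected and refracted rays are perpendicular, which with Snell's law gives tan θ_B = n₂/n₁.
Brewster's condition: tan θ_B = n₂/n₁ = 1.520/1.643 = 0.9251.
So θ_B = arctan 0.9251 = 42.77°.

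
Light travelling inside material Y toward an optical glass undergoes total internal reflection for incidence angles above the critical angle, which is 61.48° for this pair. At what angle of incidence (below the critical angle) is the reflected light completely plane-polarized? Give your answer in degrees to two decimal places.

θ_B ≈ 41.30°

n₂/n₁ = sin θ_c = sin 61.48° = 0.8787.
tan θ_B equals the same ratio, so θ_B = arctan(0.8787) = 41.30°.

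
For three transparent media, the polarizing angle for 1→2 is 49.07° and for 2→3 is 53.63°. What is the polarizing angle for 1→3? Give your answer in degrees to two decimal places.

θ_B ≈ 57.44°

n₂/n₁ = tan 49.07° = 1.1532 and n₃/n₂ = tan 53.63° = 1.3579.
Multiplying, n₃/n₁ = 1.1532 × 1.3579 = 1.5659, and θ_B(1→3) = arctan 1.5659 = 57.44°.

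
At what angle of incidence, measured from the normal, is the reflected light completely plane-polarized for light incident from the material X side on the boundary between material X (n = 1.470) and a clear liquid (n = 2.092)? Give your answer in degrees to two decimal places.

tan θ_B = n₂/n₁ = 2.092/1.470 = 1.4231.
θ_B = arctan(1.4231) = 54.91°.

θ_B ≈ 54.91°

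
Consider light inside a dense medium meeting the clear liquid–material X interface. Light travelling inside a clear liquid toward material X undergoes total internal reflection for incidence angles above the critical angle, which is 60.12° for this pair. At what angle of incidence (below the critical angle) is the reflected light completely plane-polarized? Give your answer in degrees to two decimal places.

θ_B ≈ 40.93°

At the critical angle sin θ_c = n₂/n₁, giving n₂/n₁ = sin 60.12° = 0.8671.
Then tan θ_B = n₂/n₁ = 0.8671, so θ_B = arctan 0.8671 = 40.93°.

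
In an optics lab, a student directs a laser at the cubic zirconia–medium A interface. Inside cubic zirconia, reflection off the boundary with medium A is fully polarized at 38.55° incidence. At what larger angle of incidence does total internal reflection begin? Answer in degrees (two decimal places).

n₂/n₁ = tan 38.55° = 0.7969; the critical angle satisfies sin θ_c = n₂/n₁.
θ_c = arcsin(0.7969) = 52.83°.

θ_c ≈ 52.83°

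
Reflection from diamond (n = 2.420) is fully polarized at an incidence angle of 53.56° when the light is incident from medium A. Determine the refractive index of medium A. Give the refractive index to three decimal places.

Brewster's law: tan θ_B = n₂/n₁ (light incident in medium A, refracted into diamond).
n₁ = n₂ / tan θ_B = 2.420 / tan 53.56° = 1.787.

n ≈ 1.787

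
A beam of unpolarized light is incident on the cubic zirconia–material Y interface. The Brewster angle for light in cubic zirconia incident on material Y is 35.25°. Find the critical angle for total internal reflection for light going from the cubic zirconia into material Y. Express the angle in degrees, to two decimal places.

θ_c ≈ 44.97°

n₂/n₁ = tan 35.25° = 0.7067; the critical angle satisfies sin θ_c = n₂/n₁.
θ_c = arcsin(0.7067) = 44.97°.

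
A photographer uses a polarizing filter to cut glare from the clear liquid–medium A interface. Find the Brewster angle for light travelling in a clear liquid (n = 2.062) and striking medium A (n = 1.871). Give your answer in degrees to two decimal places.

θ_B ≈ 42.22°

Here n₂/n₁ = 1.871/2.062 = 0.9074, and Brewster's law gives tan θ_B = n₂/n₁. Taking the arctangent, θ_B = 42.22°.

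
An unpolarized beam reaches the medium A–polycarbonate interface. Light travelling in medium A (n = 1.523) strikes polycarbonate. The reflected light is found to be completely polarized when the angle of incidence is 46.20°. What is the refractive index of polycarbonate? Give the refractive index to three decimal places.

n ≈ 1.588

At the Brewster angle, tan θ_B = n₂/n₁ with n₁ on the incident side (medium A) and n₂ on the transmitted side (polycarbonate).
n₂ = n₁ tan θ_B = 1.523 × tan 46.20° = 1.588.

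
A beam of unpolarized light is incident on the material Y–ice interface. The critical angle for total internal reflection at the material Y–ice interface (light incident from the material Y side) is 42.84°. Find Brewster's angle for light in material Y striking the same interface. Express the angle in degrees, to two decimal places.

sin θ_c = n₂/n₁, so n₂/n₁ = sin 42.84° = 0.6800.
Brewster: tan θ_B = n₂/n₁ = 0.6800.
θ_B = arctan(0.6800) = 34.21°.

θ_B ≈ 34.21°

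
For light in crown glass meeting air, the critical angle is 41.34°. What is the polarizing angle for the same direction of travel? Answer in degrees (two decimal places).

θ_B ≈ 33.45°

n₂/n₁ = sin θ_c = sin 41.34° = 0.6605.
tan θ_B equals the same ratio, so θ_B = arctan(0.6605) = 33.45°.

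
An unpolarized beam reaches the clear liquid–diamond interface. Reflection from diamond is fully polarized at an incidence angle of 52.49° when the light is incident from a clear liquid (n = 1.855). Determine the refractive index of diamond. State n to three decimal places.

Brewster's law: tan θ_B = n₂/n₁ (light incident in a clear liquid, refracted into diamond).
n₂ = n₁ tan θ_B = 1.855 × tan 52.49° = 2.417.

n ≈ 2.417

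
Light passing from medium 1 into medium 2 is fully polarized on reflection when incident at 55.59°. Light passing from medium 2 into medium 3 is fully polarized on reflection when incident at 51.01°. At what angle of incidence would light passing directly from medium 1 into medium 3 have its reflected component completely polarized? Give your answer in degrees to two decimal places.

θ_B ≈ 60.99°

Each Brewster angle gives a ratio: n₂/n₁ = tan 55.59° = 1.4599, n₃/n₂ = tan 51.01° = 1.2353.
n₃/n₁ = 1.8035. Then tan θ_B(1→3) = n₃/n₁, so θ_B(1→3) = arctan(1.8035) = 60.99°.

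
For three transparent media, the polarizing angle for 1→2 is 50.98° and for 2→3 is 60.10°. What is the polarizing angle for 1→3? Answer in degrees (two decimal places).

θ_B ≈ 65.02°

n₂/n₁ = tan 50.98° = 1.2340 and n₃/n₂ = tan 60.10° = 1.7391.
n₃/n₁ = 2.1460. Then tan θ_B(1→3) = n₃/n₁, so θ_B(1→3) = arctan(2.1460) = 65.02°.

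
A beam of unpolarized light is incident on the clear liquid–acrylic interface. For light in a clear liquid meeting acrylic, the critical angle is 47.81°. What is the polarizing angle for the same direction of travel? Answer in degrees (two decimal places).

At the critical angle sin θ_c = n₂/n₁, giving n₂/n₁ = sin 47.81° = 0.7409.
Then tan θ_B = n₂/n₁ = 0.7409, so θ_B = arctan 0.7409 = 36.54°.

θ_B ≈ 36.54°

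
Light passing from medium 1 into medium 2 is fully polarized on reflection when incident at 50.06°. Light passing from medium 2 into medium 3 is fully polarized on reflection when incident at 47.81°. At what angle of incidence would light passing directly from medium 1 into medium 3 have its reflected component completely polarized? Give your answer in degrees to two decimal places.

tan θ_B(1→2) = n₂/n₁ = tan 50.06° = 1.1943.
tan θ_B(2→3) = n₃/n₂ = tan 47.81° = 1.1032.
n₃/n₁ = 1.3176. Then tan θ_B(1→3) = n₃/n₁, so θ_B(1→3) = arctan(1.3176) = 52.80°.

θ_B ≈ 52.80°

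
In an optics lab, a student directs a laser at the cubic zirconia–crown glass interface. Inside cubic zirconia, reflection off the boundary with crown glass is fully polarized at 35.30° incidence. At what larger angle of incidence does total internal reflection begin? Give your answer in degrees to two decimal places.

θ_c ≈ 45.08°

tan θ_B = n₂/n₁ = tan 35.30° = 0.7080.
Total internal reflection: sin θ_c = n₂/n₁ = 0.7080.
θ_c = arcsin(0.7080) = 45.08°.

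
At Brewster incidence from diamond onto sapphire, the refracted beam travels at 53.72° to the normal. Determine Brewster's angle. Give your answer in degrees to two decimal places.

At Brewster's angle the reflected and refracted rays are perpendicular, so θ_B + θ_t = 90°.
θ_B = 90° − 53.72° = 36.28°.

θ_B ≈ 36.28°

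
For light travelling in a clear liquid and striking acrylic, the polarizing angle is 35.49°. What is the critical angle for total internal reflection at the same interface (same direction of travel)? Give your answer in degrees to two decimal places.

θ_c ≈ 45.48°

tan θ_B = n₂/n₁ = tan 35.49° = 0.7130.
Total internal reflection: sin θ_c = n₂/n₁ = 0.7130.
θ_c = arcsin(0.7130) = 45.48°.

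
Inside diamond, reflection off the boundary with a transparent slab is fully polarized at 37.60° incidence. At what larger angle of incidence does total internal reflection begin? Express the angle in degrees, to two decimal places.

θ_c ≈ 50.36°

tan θ_B = n₂/n₁ = tan 37.60° = 0.7701.
Total internal reflection: sin θ_c = n₂/n₁ = 0.7701.
θ_c = arcsin(0.7701) = 50.36°.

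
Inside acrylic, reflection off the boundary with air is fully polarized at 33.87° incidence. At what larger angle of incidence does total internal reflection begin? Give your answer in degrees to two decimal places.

From Brewster, n₂/n₁ = tan θ_B = tan 33.87° = 0.6712.
Then sin θ_c = n₂/n₁ = 0.6712, so θ_c = arcsin 0.6712 = 42.16°.

θ_c ≈ 42.16°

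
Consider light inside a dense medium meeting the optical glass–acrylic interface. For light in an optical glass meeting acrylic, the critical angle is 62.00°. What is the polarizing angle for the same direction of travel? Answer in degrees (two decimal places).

At the critical angle sin θ_c = n₂/n₁, giving n₂/n₁ = sin 62.00° = 0.8829.
Then tan θ_B = n₂/n₁ = 0.8829, so θ_B = arctan 0.8829 = 41.44°.

θ_B ≈ 41.44°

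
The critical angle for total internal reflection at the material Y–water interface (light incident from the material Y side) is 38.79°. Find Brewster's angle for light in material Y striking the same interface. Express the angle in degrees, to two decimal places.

θ_B ≈ 32.07°

At the critical angle sin θ_c = n₂/n₁, giving n₂/n₁ = sin 38.79° = 0.6265.
Then tan θ_B = n₂/n₁ = 0.6265, so θ_B = arctan 0.6265 = 32.07°.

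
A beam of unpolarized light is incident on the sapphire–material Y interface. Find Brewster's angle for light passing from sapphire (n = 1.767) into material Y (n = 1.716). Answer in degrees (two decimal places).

θ_B ≈ 44.16°

At Brewster's angle the reflected and refracted rays are perpendicular, which with Snell's law gives tan θ_B = n₂/n₁.
Brewster's condition: tan θ_B = n₂/n₁ = 1.716/1.767 = 0.9711.
So θ_B = arctan 0.9711 = 44.16°.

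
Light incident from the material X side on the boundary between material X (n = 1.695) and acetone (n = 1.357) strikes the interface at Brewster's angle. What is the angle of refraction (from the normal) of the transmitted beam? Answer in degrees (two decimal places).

First find Brewster's angle: tan θ_B = 1.357/1.695 = 0.8006, giving θ_B = 38.68°.
At Brewster's angle the reflected and refracted rays are perpendicular, so θ_t = 90° − θ_B = 90° − 38.68° = 51.32°.

θ_t ≈ 51.32°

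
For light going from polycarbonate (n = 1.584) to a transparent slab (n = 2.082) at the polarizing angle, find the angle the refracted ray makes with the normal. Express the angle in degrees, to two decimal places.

θ_t ≈ 37.26°

tan θ_B = n₂/n₁ = 2.082/1.584 = 1.3144, so θ_B = 52.74°.
At Brewster's angle the reflected and refracted rays are perpendicular, so θ_t = 90° − θ_B = 90° − 52.74° = 37.26°.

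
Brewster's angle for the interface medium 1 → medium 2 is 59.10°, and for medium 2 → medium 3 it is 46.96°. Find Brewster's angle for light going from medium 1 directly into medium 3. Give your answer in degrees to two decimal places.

tan θ_B(1→2) = n₂/n₁ = tan 59.10° = 1.6709.
tan θ_B(2→3) = n₃/n₂ = tan 46.96° = 1.0709.
So n₃/n₁ = (n₂/n₁)(n₃/n₂) = 1.6709 × 1.0709 = 1.7893.
θ_B(1→3) = arctan(1.7893) = 60.80°.

θ_B ≈ 60.80°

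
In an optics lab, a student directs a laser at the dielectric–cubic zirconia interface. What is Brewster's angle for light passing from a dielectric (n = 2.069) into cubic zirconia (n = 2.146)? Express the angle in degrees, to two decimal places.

The reflected p-component vanishes when tan θ_B = n₂/n₁.
tan θ_B = n₂/n₁ = 2.146/2.069 = 1.0372.
So θ_B = arctan 1.0372 = 46.05°.

θ_B ≈ 46.05°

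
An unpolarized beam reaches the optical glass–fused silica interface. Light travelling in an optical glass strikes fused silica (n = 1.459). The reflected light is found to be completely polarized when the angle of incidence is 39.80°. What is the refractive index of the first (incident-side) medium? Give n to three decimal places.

n ≈ 1.751

At Brewster's angle, tan θ_B = n₂/n₁ with n₁ on the incident side (an optical glass) and n₂ on the transmitted side (fused silica).
n₁ = n₂ / tan θ_B = 1.459 / tan 39.80° = 1.751.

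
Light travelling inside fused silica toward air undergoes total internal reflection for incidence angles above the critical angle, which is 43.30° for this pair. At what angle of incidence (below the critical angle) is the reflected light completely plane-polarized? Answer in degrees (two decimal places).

θ_B ≈ 34.44°

n₂/n₁ = sin θ_c = sin 43.30° = 0.6858.
tan θ_B equals the same ratio, so θ_B = arctan(0.6858) = 34.44°.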